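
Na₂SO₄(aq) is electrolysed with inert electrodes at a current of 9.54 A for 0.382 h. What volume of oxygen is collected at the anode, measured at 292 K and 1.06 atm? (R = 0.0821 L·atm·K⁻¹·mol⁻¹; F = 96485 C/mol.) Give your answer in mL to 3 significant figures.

Charge passed = 9.54 × 1375.2 = 13120 C
n(e⁻) = 13120 / 96485 = 0.1360 mol
2H₂O → O₂ + 4H⁺ + 4e⁻, so n(O₂) = 0.1360 / 4 = 0.03400 mol
V = nRT/P = 0.03400 × 0.0821 × 292 / 1.06 = 0.7690 L
= 769 mL

769 mL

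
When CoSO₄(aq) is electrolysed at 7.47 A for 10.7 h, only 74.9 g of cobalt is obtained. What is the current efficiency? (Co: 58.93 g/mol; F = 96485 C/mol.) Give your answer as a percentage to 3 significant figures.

Q = 7.47 × 38520 = 2.877×10^5 C
n(e⁻) = 2.877×10^5 / 96485 = 2.982 mol
Co²⁺ + 2e⁻ → Co, so theoretical n(Co) = 1.491 mol → 87.86 g
Efficiency = 74.9 / 87.86 = 0.8525 = 85.2%

85.2%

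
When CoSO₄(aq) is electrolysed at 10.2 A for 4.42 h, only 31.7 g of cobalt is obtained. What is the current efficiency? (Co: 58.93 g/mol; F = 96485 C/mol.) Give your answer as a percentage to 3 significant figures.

Q = 10.2 × 15912 = 1.623×10^5 C
n(e⁻) = 1.623×10^5 / 96485 = 1.682 mol
Co²⁺ + 2e⁻ → Co, so theoretical n(Co) = 0.8410 mol → 49.56 g
Efficiency = 31.7 / 49.56 = 0.6396 = 64.0%

64.0%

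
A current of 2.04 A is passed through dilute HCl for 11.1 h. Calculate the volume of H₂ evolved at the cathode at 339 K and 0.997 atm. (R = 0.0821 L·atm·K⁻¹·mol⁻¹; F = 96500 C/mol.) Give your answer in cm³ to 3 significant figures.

11800 cm³

Q = It = 2.04 × 39960 = 81520 C
Moles of electrons = 81520 / 96500 = 0.8448 mol
2H⁺ + 2e⁻ → H₂, so n(H₂) = 0.8448 / 2 = 0.4224 mol
V = nRT/P = 0.4224 × 0.0821 × 339 / 0.997 = 11.79 L
= 11800 cm³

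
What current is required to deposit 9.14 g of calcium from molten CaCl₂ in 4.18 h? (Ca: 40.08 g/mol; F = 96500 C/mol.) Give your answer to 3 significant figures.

n(Ca) = 9.14 / 40.08 = 0.2280 mol
Ca²⁺ + 2e⁻ → Ca, so n(e⁻) = 2 × 0.2280 = 0.4560 mol
Q = 0.4560 × 96500 = 44000 C
I = Q / t = 44000 / 15048 s = 2.92 A

2.92 A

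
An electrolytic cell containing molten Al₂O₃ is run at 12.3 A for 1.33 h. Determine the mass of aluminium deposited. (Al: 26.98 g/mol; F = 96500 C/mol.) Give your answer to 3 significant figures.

5.49 g

Q = It = 12.3 × 4788 = 58890 C
n(e⁻) = 58890 / 96500 = 0.6103 mol
Al³⁺ + 3e⁻ → Al, so n(Al) = 0.6103 / 3 = 0.2034 mol
m = 0.2034 × 26.98 = 5.49 g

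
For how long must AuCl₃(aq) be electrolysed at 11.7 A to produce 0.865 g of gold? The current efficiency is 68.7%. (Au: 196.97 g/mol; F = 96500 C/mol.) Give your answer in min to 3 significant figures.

n(Au) = 0.865 / 196.97 = 0.004392 mol
Au³⁺ + 3e⁻ → Au, so n(e⁻) = 3 × 0.004392 = 0.01318 mol
Q = 0.01318 × 96500 / 0.687 = 1851 C
t = Q / I = 1851 / 11.7 = 158.2 s = 2.64 min

2.64 min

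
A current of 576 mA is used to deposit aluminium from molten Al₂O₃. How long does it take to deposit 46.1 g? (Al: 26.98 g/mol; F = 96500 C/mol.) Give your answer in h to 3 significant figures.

239 h

n(Al) = 46.1 / 26.98 = 1.709 mol
Al³⁺ + 3e⁻ → Al, so n(e⁻) = 3 × 1.709 = 5.127 mol
Q = 5.127 × 96500 = 4.948×10^5 C
t = Q / I = 4.948×10^5 / 0.576 = 8.590×10^5 s = 239 h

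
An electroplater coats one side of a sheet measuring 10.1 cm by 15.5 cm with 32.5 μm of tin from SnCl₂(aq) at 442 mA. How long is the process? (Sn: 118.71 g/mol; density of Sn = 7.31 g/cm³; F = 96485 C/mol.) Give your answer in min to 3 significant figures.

Plated area = 10.1 × 15.5 = 156.6 cm²
Volume = 156.6 × 32.5×10⁻⁴ cm = 0.5090 cm³
m(Sn) = 0.5090 × 7.31 = 3.721 g
n(Sn) = 3.721 / 118.71 = 0.03135 mol; n(e⁻) = 2 × 0.03135 = 0.06270 mol
Q = 0.06270 × 96485 = 6050 C
t = 6050 / 0.442 = 13690 s = 228 min

228 min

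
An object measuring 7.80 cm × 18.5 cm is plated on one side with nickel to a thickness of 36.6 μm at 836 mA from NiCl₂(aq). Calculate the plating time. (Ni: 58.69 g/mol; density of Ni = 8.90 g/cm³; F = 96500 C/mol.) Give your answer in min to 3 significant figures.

308 min

Plated area = 7.80 × 18.5 = 144.3 cm²
Volume = 144.3 × 36.6×10⁻⁴ cm = 0.5281 cm³
m(Ni) = 0.5281 × 8.90 = 4.700 g
n(Ni) = 4.700 / 58.69 = 0.08008 mol; n(e⁻) = 2 × 0.08008 = 0.1602 mol
Q = 0.1602 × 96500 = 15460 C
t = 15460 / 0.836 = 18490 s = 308 min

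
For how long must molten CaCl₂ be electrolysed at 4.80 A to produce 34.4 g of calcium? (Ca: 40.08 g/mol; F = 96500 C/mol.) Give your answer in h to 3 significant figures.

n(Ca) = 34.4 / 40.08 = 0.8583 mol
Ca²⁺ + 2e⁻ → Ca, so n(e⁻) = 2 × 0.8583 = 1.717 mol
Q = 1.717 × 96500 = 1.657×10^5 C
t = Q / I = 1.657×10^5 / 4.80 = 34520 s = 9.59 h

9.59 h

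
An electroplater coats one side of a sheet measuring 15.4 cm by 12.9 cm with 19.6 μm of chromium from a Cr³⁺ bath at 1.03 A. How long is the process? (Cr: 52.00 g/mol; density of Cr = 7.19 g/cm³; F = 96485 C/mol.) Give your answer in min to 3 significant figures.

252 min

Plated area = 15.4 × 12.9 = 198.7 cm²
Volume = 198.7 × 19.6×10⁻⁴ cm = 0.3895 cm³
m(Cr) = 0.3895 × 7.19 = 2.801 g
n(Cr) = 2.801 / 52.00 = 0.05387 mol; n(e⁻) = 3 × 0.05387 = 0.1616 mol
Q = 0.1616 × 96485 = 15590 C
t = 15590 / 1.03 = 15140 s = 252 min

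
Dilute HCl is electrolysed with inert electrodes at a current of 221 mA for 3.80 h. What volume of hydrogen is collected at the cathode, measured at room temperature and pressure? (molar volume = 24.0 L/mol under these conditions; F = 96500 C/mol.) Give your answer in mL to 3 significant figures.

Q = It = 0.221 × 13680 = 3023 C
n(e⁻) = 3023 / 96500 = 0.03133 mol
2H⁺ + 2e⁻ → H₂, so n(H₂) = 0.03133 / 2 = 0.01567 mol
V = 0.01567 × 24.0 = 0.3761 L
= 376 mL

376 mL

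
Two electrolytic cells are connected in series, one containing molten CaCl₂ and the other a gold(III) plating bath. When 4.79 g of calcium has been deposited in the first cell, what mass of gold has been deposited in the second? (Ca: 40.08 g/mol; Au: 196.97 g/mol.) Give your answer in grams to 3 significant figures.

n(Ca) = 4.79 / 40.08 = 0.1195 mol
Ca²⁺ + 2e⁻ → Ca, so n(e⁻) = 2 × 0.1195 = 0.2390 mol
In series, the same 0.2390 mol of electrons flows through the second cell.
Au³⁺ + 3e⁻ → Au, so n(Au) = 0.2390 / 3 = 0.07967 mol
m(Au) = 0.07967 × 196.97 = 15.7 g

15.7 g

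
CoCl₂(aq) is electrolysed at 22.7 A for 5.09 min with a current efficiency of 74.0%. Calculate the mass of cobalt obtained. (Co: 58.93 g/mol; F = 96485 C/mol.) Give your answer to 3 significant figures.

1.57 g

Q = 22.7 × 305.4 = 6933 C
n(e⁻) = 6933 / 96485 = 0.07186 mol
Co²⁺ + 2e⁻ → Co, so theoretical m(Co) = 0.03593 × 58.93 = 2.117 g
Actual mass = 74.0% × 2.117 = 1.57 g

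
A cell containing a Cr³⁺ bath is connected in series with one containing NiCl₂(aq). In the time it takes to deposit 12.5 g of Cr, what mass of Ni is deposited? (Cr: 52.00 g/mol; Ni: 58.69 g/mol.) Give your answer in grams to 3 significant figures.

21.2 g

n(Cr) = 12.5 / 52.00 = 0.2404 mol
Cr³⁺ + 3e⁻ → Cr, so n(e⁻) = 3 × 0.2404 = 0.7212 mol
Since the cells are in series, n(e⁻) in the Ni cell is also 0.7212 mol.
Ni²⁺ + 2e⁻ → Ni, so n(Ni) = 0.7212 / 2 = 0.3606 mol
m(Ni) = 0.3606 × 58.69 = 21.2 g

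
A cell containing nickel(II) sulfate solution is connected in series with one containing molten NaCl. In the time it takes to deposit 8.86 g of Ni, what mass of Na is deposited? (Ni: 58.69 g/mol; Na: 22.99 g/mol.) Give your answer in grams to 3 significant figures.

6.94 g

n(Ni) = 8.86 / 58.69 = 0.1510 mol
Ni²⁺ + 2e⁻ → Ni, so n(e⁻) = 2 × 0.1510 = 0.3020 mol
The cells are in series, so the same charge (and hence the same n(e⁻) = 0.3020 mol) passes through both.
Na⁺ + e⁻ → Na, so n(Na) = 0.3020 mol
m(Na) = 0.3020 × 22.99 = 6.94 g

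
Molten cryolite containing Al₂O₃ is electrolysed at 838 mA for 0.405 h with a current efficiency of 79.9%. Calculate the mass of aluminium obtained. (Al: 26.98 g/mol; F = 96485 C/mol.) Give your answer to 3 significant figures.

Q = 0.838 × 1458 = 1222 C
n(e⁻) = 1222 / 96485 = 0.01267 mol
Al³⁺ + 3e⁻ → Al, so theoretical m(Al) = 0.004223 × 26.98 = 0.1139 g
Actual mass = 79.9% × 0.1139 = 0.0910 g

0.0910 g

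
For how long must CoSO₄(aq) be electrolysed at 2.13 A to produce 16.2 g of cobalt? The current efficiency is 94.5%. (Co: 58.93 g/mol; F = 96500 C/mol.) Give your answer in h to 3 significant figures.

7.32 h

n(Co) = 16.2 / 58.93 = 0.2749 mol
Co²⁺ + 2e⁻ → Co, so n(e⁻) = 2 × 0.2749 = 0.5498 mol
Q = 0.5498 × 96500 / 0.945 = 56140 C
t = Q / I = 56140 / 2.13 = 26360 s = 7.32 h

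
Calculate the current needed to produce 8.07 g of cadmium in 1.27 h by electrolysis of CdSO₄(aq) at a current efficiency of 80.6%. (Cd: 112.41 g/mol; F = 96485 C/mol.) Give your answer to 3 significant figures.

n(Cd) = 8.07 / 112.41 = 0.07179 mol
Cd²⁺ + 2e⁻ → Cd, so n(e⁻) = 2 × 0.07179 = 0.1436 mol
Q = 0.1436 × 96485 / 0.806 = 17190 C
I = Q / t = 17190 / 4572 s = 3.76 A

3.76 A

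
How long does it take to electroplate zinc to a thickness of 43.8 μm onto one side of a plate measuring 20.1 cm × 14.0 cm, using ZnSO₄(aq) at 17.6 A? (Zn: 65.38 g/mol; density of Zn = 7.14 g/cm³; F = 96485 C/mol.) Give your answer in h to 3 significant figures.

Plated area = 20.1 × 14.0 = 281.4 cm²
Volume = 281.4 × 43.8×10⁻⁴ cm = 1.233 cm³
m(Zn) = 1.233 × 7.14 = 8.804 g
n(Zn) = 8.804 / 65.38 = 0.1347 mol; n(e⁻) = 2 × 0.1347 = 0.2694 mol
Q = 0.2694 × 96485 = 25990 C
t = 25990 / 17.6 = 1477 s = 0.410 h

0.410 h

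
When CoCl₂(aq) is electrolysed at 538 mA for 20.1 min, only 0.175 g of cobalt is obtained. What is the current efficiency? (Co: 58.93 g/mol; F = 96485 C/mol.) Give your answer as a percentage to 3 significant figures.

Q = 0.538 × 1206 = 648.8 C
n(e⁻) = 648.8 / 96485 = 0.006724 mol
Co²⁺ + 2e⁻ → Co, so theoretical n(Co) = 0.003362 mol → 0.1981 g
Efficiency = 0.175 / 0.1981 = 0.8834 = 88.3%

88.3%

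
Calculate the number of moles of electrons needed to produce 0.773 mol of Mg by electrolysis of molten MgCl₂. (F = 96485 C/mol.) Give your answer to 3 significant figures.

Mg²⁺ + 2e⁻ → Mg, so n(e⁻) = 2 × 0.773 = 1.546 mol

1.55 mol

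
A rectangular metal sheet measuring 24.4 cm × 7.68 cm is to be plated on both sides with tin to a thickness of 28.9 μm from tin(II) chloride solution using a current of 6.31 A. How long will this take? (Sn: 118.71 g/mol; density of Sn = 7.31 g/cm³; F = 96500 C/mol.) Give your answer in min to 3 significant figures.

Plated area = 2 × 24.4 × 7.68 = 374.8 cm²
Volume = 374.8 × 28.9×10⁻⁴ cm = 1.083 cm³
m(Sn) = 1.083 × 7.31 = 7.917 g
n(Sn) = 7.917 / 118.71 = 0.06669 mol; n(e⁻) = 2 × 0.06669 = 0.1334 mol
Q = 0.1334 × 96500 = 12870 C
t = 12870 / 6.31 = 2040 s = 34.0 min

34.0 min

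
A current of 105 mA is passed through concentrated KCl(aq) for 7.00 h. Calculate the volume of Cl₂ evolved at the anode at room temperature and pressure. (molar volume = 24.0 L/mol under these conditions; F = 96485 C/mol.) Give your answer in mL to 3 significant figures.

329 mL

Q = 0.105 A × 25200 s = 2646 C
n(e⁻) = 2646 / 96485 = 0.02742 mol
2Cl⁻ → Cl₂ + 2e⁻, so n(Cl₂) = 0.02742 / 2 = 0.01371 mol
V = 0.01371 × 24.0 = 0.3290 L
= 329 mL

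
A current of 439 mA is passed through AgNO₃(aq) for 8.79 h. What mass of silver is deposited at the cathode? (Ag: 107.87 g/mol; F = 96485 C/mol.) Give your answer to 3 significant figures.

15.5 g

Charge passed = 0.439 × 31644 = 13890 C
Moles of electrons = 13890 / 96485 = 0.1440 mol
Ag⁺ + e⁻ → Ag, so n(Ag) = 0.1440 mol
m = 0.1440 × 107.87 = 15.5 g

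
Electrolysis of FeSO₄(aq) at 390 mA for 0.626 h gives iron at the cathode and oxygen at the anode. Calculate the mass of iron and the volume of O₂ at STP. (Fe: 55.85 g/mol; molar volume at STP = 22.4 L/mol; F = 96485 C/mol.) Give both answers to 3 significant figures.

Q = 0.390 × 2253.6 = 878.9 C; n(e⁻) = 878.9 / 96485 = 0.009109 mol
Cathode: Fe²⁺ + 2e⁻ → Fe → n(Fe) = 0.009109/2 = 0.004555 mol → 0.254 g
Anode: 2H₂O → O₂ + 4H⁺ + 4e⁻ → n(O₂) = 0.009109/4 = 0.002277 mol → 0.0510 L

0.254 g Fe; 0.0510 L O₂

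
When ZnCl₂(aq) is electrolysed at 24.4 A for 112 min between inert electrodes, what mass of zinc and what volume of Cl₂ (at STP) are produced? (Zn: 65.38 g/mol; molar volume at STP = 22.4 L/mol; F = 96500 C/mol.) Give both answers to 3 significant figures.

Q = 24.4 × 6720 = 1.640×10^5 C; n(e⁻) = 1.640×10^5 / 96500 = 1.699 mol
Cathode: Zn²⁺ + 2e⁻ → Zn → n(Zn) = 1.699/2 = 0.8495 mol → 55.5 g
Anode: 2Cl⁻ → Cl₂ + 2e⁻ → n(Cl₂) = 1.699/2 = 0.8495 mol → 19.0 L

55.5 g Zn; 19.0 L Cl₂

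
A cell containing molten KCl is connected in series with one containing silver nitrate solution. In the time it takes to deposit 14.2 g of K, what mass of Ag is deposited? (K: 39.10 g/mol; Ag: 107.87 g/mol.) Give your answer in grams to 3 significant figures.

n(K) = 14.2 / 39.10 = 0.3632 mol
K⁺ + e⁻ → K, so n(e⁻) = 0.3632 mol
In series, the same 0.3632 mol of electrons flows through the second cell.
Ag⁺ + e⁻ → Ag, so n(Ag) = 0.3632 mol
m(Ag) = 0.3632 × 107.87 = 39.2 g

39.2 g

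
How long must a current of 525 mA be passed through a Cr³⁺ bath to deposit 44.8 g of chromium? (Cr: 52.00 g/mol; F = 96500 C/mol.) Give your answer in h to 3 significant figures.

132 h

n(Cr) = 44.8 / 52.00 = 0.8615 mol
Cr³⁺ + 3e⁻ → Cr, so n(e⁻) = 3 × 0.8615 = 2.585 mol
Q = 2.585 × 96500 = 2.495×10^5 C
t = Q / I = 2.495×10^5 / 0.525 = 4.752×10^5 s = 132 h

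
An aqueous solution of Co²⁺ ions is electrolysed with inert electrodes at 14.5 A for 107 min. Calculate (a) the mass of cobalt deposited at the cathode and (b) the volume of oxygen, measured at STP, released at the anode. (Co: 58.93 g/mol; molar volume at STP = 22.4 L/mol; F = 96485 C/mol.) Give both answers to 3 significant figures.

28.4 g Co; 5.40 L O₂

Q = 14.5 × 6420 = 93090 C; n(e⁻) = 93090 / 96485 = 0.9648 mol
Cathode: Co²⁺ + 2e⁻ → Co → n(Co) = 0.9648/2 = 0.4824 mol → 28.4 g
Anode: 2H₂O → O₂ + 4H⁺ + 4e⁻ → n(O₂) = 0.9648/4 = 0.2412 mol → 5.40 L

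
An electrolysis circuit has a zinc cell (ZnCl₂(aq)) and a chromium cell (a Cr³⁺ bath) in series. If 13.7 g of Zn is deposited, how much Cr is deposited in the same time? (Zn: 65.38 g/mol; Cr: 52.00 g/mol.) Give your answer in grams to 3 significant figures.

7.26 g

n(Zn) = 13.7 / 65.38 = 0.2095 mol
Zn²⁺ + 2e⁻ → Zn, so n(e⁻) = 2 × 0.2095 = 0.4190 mol
Same current for the same time ⇒ same n(e⁻) = 0.4190 mol in both cells.
Cr³⁺ + 3e⁻ → Cr, so n(Cr) = 0.4190 / 3 = 0.1397 mol
m(Cr) = 0.1397 × 52.00 = 7.26 g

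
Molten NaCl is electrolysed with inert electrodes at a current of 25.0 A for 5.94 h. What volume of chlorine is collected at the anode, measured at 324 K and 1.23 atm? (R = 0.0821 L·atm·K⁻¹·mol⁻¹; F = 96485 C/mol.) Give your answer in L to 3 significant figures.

59.9 L

Charge passed = 25.0 × 21384 = 5.346×10^5 C
n(e⁻) = 5.346×10^5 / 96485 = 5.541 mol
2Cl⁻ → Cl₂ + 2e⁻, so n(Cl₂) = 5.541 / 2 = 2.771 mol
V = nRT/P = 2.771 × 0.0821 × 324 / 1.23 = 59.93 L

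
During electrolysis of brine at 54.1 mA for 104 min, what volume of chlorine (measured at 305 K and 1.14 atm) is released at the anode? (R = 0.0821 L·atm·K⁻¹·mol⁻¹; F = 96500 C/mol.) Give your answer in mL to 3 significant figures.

Charge passed = 0.0541 × 6240 = 337.6 C
Moles of electrons = 337.6 / 96500 = 0.003498 mol
2Cl⁻ → Cl₂ + 2e⁻, so n(Cl₂) = 0.003498 / 2 = 0.001749 mol
V = nRT/P = 0.001749 × 0.0821 × 305 / 1.14 = 0.03842 L
= 38.4 mL

38.4 mL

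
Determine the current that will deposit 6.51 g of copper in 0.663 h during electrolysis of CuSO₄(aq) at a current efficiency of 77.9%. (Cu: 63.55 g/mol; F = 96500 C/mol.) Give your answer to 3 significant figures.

n(Cu) = 6.51 / 63.55 = 0.1024 mol
Cu²⁺ + 2e⁻ → Cu, so n(e⁻) = 2 × 0.1024 = 0.2048 mol
Q = 0.2048 × 96500 / 0.779 = 25370 C
I = Q / t = 25370 / 2386.8 s = 10.6 A

10.6 A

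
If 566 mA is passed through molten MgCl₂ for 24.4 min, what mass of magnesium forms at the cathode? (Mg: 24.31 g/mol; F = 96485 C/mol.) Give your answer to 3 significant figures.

0.104 g

Q = It = 0.566 × 1464 = 828.6 C
Moles of electrons = 828.6 / 96485 = 0.008588 mol
Mg²⁺ + 2e⁻ → Mg, so n(Mg) = 0.008588 / 2 = 0.004294 mol
m = 0.004294 × 24.31 = 0.104 g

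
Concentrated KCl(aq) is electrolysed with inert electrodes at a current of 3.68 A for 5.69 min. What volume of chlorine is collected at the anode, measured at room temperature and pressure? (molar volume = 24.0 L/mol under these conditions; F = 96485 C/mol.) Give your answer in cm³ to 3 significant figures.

156 cm³

Charge passed = 3.68 × 341.4 = 1256 C
Moles of electrons = 1256 / 96485 = 0.01302 mol
2Cl⁻ → Cl₂ + 2e⁻, so n(Cl₂) = 0.01302 / 2 = 0.006510 mol
V = 0.006510 × 24.0 = 0.1562 L
= 156 cm³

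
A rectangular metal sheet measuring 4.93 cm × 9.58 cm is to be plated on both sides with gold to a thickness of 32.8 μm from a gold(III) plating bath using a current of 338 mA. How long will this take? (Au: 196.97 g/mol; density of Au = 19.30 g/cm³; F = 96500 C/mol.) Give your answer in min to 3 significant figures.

Plated area = 2 × 4.93 × 9.58 = 94.46 cm²
Volume = 94.46 × 32.8×10⁻⁴ cm = 0.3098 cm³
m(Au) = 0.3098 × 19.30 = 5.979 g
n(Au) = 5.979 / 196.97 = 0.03035 mol; n(e⁻) = 3 × 0.03035 = 0.09105 mol
Q = 0.09105 × 96500 = 8786 C
t = 8786 / 0.338 = 25990 s = 433 min

433 min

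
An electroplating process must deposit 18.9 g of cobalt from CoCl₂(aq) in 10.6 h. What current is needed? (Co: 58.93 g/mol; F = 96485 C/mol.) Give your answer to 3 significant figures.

1.62 A

n(Co) = 18.9 / 58.93 = 0.3207 mol
Co²⁺ + 2e⁻ → Co, so n(e⁻) = 2 × 0.3207 = 0.6414 mol
Q = 0.6414 × 96485 = 61890 C
I = Q / t = 61890 / 38160 s = 1.62 A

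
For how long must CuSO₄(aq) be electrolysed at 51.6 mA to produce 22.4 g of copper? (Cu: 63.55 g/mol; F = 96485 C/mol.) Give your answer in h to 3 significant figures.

n(Cu) = 22.4 / 63.55 = 0.3525 mol
Cu²⁺ + 2e⁻ → Cu, so n(e⁻) = 2 × 0.3525 = 0.7050 mol
Q = 0.7050 × 96485 = 68020 C
t = Q / I = 68020 / 0.0516 = 1.318×10^6 s = 366 h

366 h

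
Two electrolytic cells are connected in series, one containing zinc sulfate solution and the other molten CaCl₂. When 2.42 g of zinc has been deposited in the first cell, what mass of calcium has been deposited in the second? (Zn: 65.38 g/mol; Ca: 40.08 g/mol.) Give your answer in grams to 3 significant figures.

n(Zn) = 2.42 / 65.38 = 0.03701 mol
Zn²⁺ + 2e⁻ → Zn, so n(e⁻) = 2 × 0.03701 = 0.07402 mol
Since the cells are in series, n(e⁻) in the Ca cell is also 0.07402 mol.
Ca²⁺ + 2e⁻ → Ca, so n(Ca) = 0.07402 / 2 = 0.03701 mol
m(Ca) = 0.03701 × 40.08 = 1.48 g

1.48 g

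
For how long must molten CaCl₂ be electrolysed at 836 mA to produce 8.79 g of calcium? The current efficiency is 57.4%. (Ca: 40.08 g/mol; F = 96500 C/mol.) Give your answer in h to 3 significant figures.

24.5 h

n(Ca) = 8.79 / 40.08 = 0.2193 mol
Ca²⁺ + 2e⁻ → Ca, so n(e⁻) = 2 × 0.2193 = 0.4386 mol
Q = 0.4386 × 96500 / 0.574 = 73740 C
t = Q / I = 73740 / 0.836 = 88210 s = 24.5 h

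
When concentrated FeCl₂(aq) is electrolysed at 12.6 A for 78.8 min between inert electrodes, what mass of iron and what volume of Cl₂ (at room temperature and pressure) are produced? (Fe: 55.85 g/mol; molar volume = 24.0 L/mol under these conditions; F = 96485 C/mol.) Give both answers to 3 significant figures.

17.2 g Fe; 7.41 L Cl₂

Q = 12.6 × 4728 = 59570 C; n(e⁻) = 59570 / 96485 = 0.6174 mol
Cathode: Fe²⁺ + 2e⁻ → Fe → n(Fe) = 0.6174/2 = 0.3087 mol → 17.2 g
Anode: 2Cl⁻ → Cl₂ + 2e⁻ → n(Cl₂) = 0.6174/2 = 0.3087 mol → 7.41 L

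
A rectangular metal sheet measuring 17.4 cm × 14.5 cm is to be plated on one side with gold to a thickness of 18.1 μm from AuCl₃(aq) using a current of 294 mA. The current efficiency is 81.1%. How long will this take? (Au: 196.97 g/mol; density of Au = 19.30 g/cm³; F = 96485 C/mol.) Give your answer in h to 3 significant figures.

Plated area = 17.4 × 14.5 = 252.3 cm²
Volume = 252.3 × 18.1×10⁻⁴ cm = 0.4567 cm³
m(Au) = 0.4567 × 19.30 = 8.814 g
n(Au) = 8.814 / 196.97 = 0.04475 mol; n(e⁻) = 3 × 0.04475 = 0.1343 mol
Q = 0.1343 × 96485 / 0.811 = 15980 C
t = 15980 / 0.294 = 54350 s = 15.1 h

15.1 h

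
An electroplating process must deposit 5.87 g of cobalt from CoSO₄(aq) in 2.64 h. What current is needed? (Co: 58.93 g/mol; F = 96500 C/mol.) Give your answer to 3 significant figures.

n(Co) = 5.87 / 58.93 = 0.09961 mol
Co²⁺ + 2e⁻ → Co, so n(e⁻) = 2 × 0.09961 = 0.1992 mol
Q = 0.1992 × 96500 = 19220 C
I = Q / t = 19220 / 9504 s = 2.02 A

2.02 A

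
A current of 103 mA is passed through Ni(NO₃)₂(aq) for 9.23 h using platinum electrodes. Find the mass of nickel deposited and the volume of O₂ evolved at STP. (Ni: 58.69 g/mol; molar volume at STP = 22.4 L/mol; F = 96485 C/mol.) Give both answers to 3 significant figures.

1.04 g Ni; 0.199 L O₂

Q = 0.103 × 33228 = 3422 C; n(e⁻) = 3422 / 96485 = 0.03547 mol
Cathode: Ni²⁺ + 2e⁻ → Ni → n(Ni) = 0.03547/2 = 0.01774 mol → 1.04 g
Anode: 2H₂O → O₂ + 4H⁺ + 4e⁻ → n(O₂) = 0.03547/4 = 0.008868 mol → 0.199 L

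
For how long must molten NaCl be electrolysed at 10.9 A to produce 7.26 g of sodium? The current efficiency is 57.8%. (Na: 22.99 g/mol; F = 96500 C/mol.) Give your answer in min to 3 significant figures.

n(Na) = 7.26 / 22.99 = 0.3158 mol
Na⁺ + e⁻ → Na, so n(e⁻) = 0.3158 mol
Q = 0.3158 × 96500 / 0.578 = 52720 C
t = Q / I = 52720 / 10.9 = 4837 s = 80.6 min

80.6 min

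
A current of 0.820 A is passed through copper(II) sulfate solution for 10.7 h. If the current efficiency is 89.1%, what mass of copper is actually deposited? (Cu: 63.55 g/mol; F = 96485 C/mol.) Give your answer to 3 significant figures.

9.27 g

Q = 0.820 × 38520 = 31590 C
n(e⁻) = 31590 / 96485 = 0.3274 mol
Cu²⁺ + 2e⁻ → Cu, so theoretical m(Cu) = 0.1637 × 63.55 = 10.40 g
Actual mass = 89.1% × 10.40 = 9.27 g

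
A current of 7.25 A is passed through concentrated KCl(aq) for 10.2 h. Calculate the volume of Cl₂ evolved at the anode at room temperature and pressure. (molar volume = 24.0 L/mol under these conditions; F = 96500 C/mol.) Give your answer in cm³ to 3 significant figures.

Q = It = 7.25 × 36720 = 2.662×10^5 C
n(e⁻) = Q/F = 2.662×10^5/96500 = 2.759 mol
2Cl⁻ → Cl₂ + 2e⁻, so n(Cl₂) = 2.759 / 2 = 1.380 mol
V = 1.380 × 24.0 = 33.12 L
= 33100 cm³

33100 cm³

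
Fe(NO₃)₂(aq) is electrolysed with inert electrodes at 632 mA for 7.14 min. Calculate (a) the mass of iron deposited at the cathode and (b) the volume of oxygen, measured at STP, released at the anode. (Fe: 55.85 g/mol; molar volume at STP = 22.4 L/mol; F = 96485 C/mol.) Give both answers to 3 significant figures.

0.0784 g Fe; 0.0157 L O₂

Q = 0.632 × 428.4 = 270.7 C; n(e⁻) = 270.7 / 96485 = 0.002806 mol
Cathode: Fe²⁺ + 2e⁻ → Fe → n(Fe) = 0.002806/2 = 0.001403 mol → 0.0784 g
Anode: 2H₂O → O₂ + 4H⁺ + 4e⁻ → n(O₂) = 0.002806/4 = 7.015×10^-4 mol → 0.0157 L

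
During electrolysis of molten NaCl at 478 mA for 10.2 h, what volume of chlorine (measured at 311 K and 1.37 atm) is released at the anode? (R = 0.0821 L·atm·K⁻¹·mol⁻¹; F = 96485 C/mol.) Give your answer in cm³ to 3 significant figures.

1700 cm³

Charge passed = 0.478 × 36720 = 17550 C
Moles of electrons = 17550 / 96485 = 0.1819 mol
2Cl⁻ → Cl₂ + 2e⁻, so n(Cl₂) = 0.1819 / 2 = 0.09095 mol
V = nRT/P = 0.09095 × 0.0821 × 311 / 1.37 = 1.695 L
= 1700 cm³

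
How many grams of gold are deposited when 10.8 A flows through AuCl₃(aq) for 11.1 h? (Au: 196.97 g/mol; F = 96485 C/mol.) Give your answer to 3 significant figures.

Charge passed = 10.8 × 39960 = 4.316×10^5 C
Moles of electrons = 4.316×10^5 / 96485 = 4.473 mol
Au³⁺ + 3e⁻ → Au, so n(Au) = 4.473 / 3 = 1.491 mol
m = 1.491 × 196.97 = 294 g

294 g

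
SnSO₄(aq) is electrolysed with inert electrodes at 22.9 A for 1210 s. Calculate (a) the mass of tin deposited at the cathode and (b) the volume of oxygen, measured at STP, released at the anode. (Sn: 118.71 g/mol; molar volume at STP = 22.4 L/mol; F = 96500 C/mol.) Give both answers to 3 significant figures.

Q = 22.9 × 1210 = 27710 C; n(e⁻) = 27710 / 96500 = 0.2872 mol
Cathode: Sn²⁺ + 2e⁻ → Sn → n(Sn) = 0.2872/2 = 0.1436 mol → 17.0 g
Anode: 2H₂O → O₂ + 4H⁺ + 4e⁻ → n(O₂) = 0.2872/4 = 0.07180 mol → 1.61 L

17.0 g Sn; 1.61 L O₂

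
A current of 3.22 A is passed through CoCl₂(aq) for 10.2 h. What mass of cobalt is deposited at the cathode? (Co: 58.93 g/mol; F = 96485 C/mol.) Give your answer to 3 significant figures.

Charge passed = 3.22 × 36720 = 1.182×10^5 C
Moles of electrons = 1.182×10^5 / 96485 = 1.225 mol
Co²⁺ + 2e⁻ → Co, so n(Co) = 1.225 / 2 = 0.6125 mol
m = 0.6125 × 58.93 = 36.1 g

36.1 g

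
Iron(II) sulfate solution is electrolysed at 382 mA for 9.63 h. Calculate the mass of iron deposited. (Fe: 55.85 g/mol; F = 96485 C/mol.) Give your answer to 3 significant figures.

3.83 g

Q = 0.382 A × 34668 s = 13240 C
n(e⁻) = Q/F = 13240/96485 = 0.1372 mol
Fe²⁺ + 2e⁻ → Fe, so n(Fe) = 0.1372 / 2 = 0.06860 mol
m = 0.06860 × 55.85 = 3.83 g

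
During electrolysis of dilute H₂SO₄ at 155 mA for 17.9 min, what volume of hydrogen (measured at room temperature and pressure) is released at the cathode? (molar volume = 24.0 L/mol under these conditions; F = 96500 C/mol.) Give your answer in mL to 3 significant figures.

20.7 mL

Charge passed = 0.155 × 1074 = 166.5 C
Moles of electrons = 166.5 / 96500 = 0.001725 mol
2H⁺ + 2e⁻ → H₂, so n(H₂) = 0.001725 / 2 = 8.625×10^-4 mol
V = 8.625×10^-4 × 24.0 = 0.02070 L
= 20.7 mL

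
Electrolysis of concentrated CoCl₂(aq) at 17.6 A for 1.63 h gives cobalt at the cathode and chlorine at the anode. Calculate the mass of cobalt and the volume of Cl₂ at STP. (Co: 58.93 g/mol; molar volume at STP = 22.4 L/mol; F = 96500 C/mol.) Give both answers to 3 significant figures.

Q = 17.6 × 5868 = 1.033×10^5 C; n(e⁻) = 1.033×10^5 / 96500 = 1.070 mol
Cathode: Co²⁺ + 2e⁻ → Co → n(Co) = 1.070/2 = 0.5350 mol → 31.5 g
Anode: 2Cl⁻ → Cl₂ + 2e⁻ → n(Cl₂) = 1.070/2 = 0.5350 mol → 12.0 L

31.5 g Co; 12.0 L Cl₂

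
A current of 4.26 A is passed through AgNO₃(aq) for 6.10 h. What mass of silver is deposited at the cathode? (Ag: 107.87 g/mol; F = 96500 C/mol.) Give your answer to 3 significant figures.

105 g

Q = 4.26 A × 21960 s = 93550 C
Moles of electrons = 93550 / 96500 = 0.9694 mol
Ag⁺ + e⁻ → Ag, so n(Ag) = 0.9694 mol
m = 0.9694 × 107.87 = 105 g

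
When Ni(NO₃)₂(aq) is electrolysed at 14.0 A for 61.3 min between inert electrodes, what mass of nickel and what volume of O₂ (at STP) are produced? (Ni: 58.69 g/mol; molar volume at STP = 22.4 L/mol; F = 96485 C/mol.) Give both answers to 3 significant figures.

15.7 g Ni; 2.99 L O₂

Q = 14.0 × 3678 = 51490 C; n(e⁻) = 51490 / 96485 = 0.5337 mol
Cathode: Ni²⁺ + 2e⁻ → Ni → n(Ni) = 0.5337/2 = 0.2669 mol → 15.7 g
Anode: 2H₂O → O₂ + 4H⁺ + 4e⁻ → n(O₂) = 0.5337/4 = 0.1334 mol → 2.99 L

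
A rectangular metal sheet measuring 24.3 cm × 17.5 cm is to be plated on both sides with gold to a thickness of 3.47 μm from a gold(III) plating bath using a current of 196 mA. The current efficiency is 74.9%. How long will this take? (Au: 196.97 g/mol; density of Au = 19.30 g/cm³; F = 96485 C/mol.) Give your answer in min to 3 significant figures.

950 min

Plated area = 2 × 24.3 × 17.5 = 850.5 cm²
Volume = 850.5 × 3.47×10⁻⁴ cm = 0.2951 cm³
m(Au) = 0.2951 × 19.30 = 5.695 g
n(Au) = 5.695 / 196.97 = 0.02891 mol; n(e⁻) = 3 × 0.02891 = 0.08673 mol
Q = 0.08673 × 96485 / 0.749 = 11170 C
t = 11170 / 0.196 = 56990 s = 950 min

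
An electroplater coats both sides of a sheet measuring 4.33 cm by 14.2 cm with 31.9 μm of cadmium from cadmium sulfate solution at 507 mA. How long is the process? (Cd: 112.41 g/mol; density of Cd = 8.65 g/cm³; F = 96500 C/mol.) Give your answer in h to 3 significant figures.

Plated area = 2 × 4.33 × 14.2 = 123.0 cm²
Volume = 123.0 × 31.9×10⁻⁴ cm = 0.3924 cm³
m(Cd) = 0.3924 × 8.65 = 3.394 g
n(Cd) = 3.394 / 112.41 = 0.03019 mol; n(e⁻) = 2 × 0.03019 = 0.06038 mol
Q = 0.06038 × 96500 = 5827 C
t = 5827 / 0.507 = 11490 s = 3.19 h

3.19 h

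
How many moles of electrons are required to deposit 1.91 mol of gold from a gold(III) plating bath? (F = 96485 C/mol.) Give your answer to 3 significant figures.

5.73 mol

Au³⁺ + 3e⁻ → Au, so n(e⁻) = 3 × 1.91 = 5.730 mol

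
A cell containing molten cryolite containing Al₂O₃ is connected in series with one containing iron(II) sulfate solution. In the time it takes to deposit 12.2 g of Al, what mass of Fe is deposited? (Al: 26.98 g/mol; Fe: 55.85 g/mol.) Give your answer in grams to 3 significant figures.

37.9 g

n(Al) = 12.2 / 26.98 = 0.4522 mol
Al³⁺ + 3e⁻ → Al, so n(e⁻) = 3 × 0.4522 = 1.357 mol
In series, the same 1.357 mol of electrons flows through the second cell.
Fe²⁺ + 2e⁻ → Fe, so n(Fe) = 1.357 / 2 = 0.6785 mol
m(Fe) = 0.6785 × 55.85 = 37.9 g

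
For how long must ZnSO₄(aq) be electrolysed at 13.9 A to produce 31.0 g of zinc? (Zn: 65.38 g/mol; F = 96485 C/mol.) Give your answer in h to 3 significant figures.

1.83 h

n(Zn) = 31.0 / 65.38 = 0.4742 mol
Zn²⁺ + 2e⁻ → Zn, so n(e⁻) = 2 × 0.4742 = 0.9484 mol
Q = 0.9484 × 96485 = 91510 C
t = Q / I = 91510 / 13.9 = 6583 s = 1.83 h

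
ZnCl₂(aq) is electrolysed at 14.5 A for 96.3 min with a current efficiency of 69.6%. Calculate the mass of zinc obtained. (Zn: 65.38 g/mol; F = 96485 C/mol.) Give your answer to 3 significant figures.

Q = 14.5 × 5778 = 83780 C
n(e⁻) = 83780 / 96485 = 0.8683 mol
Zn²⁺ + 2e⁻ → Zn, so theoretical m(Zn) = 0.4342 × 65.38 = 28.39 g
Actual mass = 69.6% × 28.39 = 19.8 g

19.8 g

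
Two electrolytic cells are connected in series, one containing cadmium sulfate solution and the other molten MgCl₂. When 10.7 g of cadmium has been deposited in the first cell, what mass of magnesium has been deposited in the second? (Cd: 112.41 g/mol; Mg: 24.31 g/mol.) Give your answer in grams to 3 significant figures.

2.31 g

n(Cd) = 10.7 / 112.41 = 0.09519 mol
Cd²⁺ + 2e⁻ → Cd, so n(e⁻) = 2 × 0.09519 = 0.1904 mol
Since the cells are in series, n(e⁻) in the Mg cell is also 0.1904 mol.
Mg²⁺ + 2e⁻ → Mg, so n(Mg) = 0.1904 / 2 = 0.09520 mol
m(Mg) = 0.09520 × 24.31 = 2.31 g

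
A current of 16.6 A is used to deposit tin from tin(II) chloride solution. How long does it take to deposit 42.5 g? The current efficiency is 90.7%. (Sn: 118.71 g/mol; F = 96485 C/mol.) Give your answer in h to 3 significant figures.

n(Sn) = 42.5 / 118.71 = 0.3580 mol
Sn²⁺ + 2e⁻ → Sn, so n(e⁻) = 2 × 0.3580 = 0.7160 mol
Q = 0.7160 × 96485 / 0.907 = 76170 C
t = Q / I = 76170 / 16.6 = 4589 s = 1.27 h

1.27 h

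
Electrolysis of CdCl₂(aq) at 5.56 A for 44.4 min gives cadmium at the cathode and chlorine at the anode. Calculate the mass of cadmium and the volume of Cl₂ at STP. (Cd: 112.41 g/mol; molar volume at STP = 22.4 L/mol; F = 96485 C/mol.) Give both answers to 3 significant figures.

Q = 5.56 × 2664 = 14810 C; n(e⁻) = 14810 / 96485 = 0.1535 mol
Cathode: Cd²⁺ + 2e⁻ → Cd → n(Cd) = 0.1535/2 = 0.07675 mol → 8.63 g
Anode: 2Cl⁻ → Cl₂ + 2e⁻ → n(Cl₂) = 0.1535/2 = 0.07675 mol → 1.72 L

8.63 g Cd; 1.72 L Cl₂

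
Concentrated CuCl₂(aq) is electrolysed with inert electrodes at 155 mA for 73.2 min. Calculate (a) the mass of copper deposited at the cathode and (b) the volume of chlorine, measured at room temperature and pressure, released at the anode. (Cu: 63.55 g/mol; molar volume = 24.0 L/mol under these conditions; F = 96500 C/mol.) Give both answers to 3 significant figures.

0.224 g Cu; 0.0847 L Cl₂

Q = 0.155 × 4392 = 680.8 C; n(e⁻) = 680.8 / 96500 = 0.007055 mol
Cathode: Cu²⁺ + 2e⁻ → Cu → n(Cu) = 0.007055/2 = 0.003528 mol → 0.224 g
Anode: 2Cl⁻ → Cl₂ + 2e⁻ → n(Cl₂) = 0.007055/2 = 0.003528 mol → 0.0847 L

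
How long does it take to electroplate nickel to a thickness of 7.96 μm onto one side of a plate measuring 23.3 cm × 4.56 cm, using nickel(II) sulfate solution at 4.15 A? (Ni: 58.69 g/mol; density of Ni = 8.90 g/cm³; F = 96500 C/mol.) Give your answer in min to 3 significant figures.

Plated area = 23.3 × 4.56 = 106.2 cm²
Volume = 106.2 × 7.96×10⁻⁴ cm = 0.08454 cm³
m(Ni) = 0.08454 × 8.90 = 0.7524 g
n(Ni) = 0.7524 / 58.69 = 0.01282 mol; n(e⁻) = 2 × 0.01282 = 0.02564 mol
Q = 0.02564 × 96500 = 2474 C
t = 2474 / 4.15 = 596.1 s = 9.94 min

9.94 min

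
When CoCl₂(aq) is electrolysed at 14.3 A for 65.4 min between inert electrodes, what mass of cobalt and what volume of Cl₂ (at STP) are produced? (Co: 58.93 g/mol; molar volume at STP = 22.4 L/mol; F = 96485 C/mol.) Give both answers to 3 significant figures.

17.1 g Co; 6.51 L Cl₂

Q = 14.3 × 3924 = 56110 C; n(e⁻) = 56110 / 96485 = 0.5815 mol
Cathode: Co²⁺ + 2e⁻ → Co → n(Co) = 0.5815/2 = 0.2908 mol → 17.1 g
Anode: 2Cl⁻ → Cl₂ + 2e⁻ → n(Cl₂) = 0.5815/2 = 0.2908 mol → 6.51 L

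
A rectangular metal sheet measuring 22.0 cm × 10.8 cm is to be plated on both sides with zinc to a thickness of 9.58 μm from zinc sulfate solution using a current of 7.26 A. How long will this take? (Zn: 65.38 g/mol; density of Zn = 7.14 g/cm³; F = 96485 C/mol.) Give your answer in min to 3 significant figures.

22.0 min

Plated area = 2 × 22.0 × 10.8 = 475.2 cm²
Volume = 475.2 × 9.58×10⁻⁴ cm = 0.4552 cm³
m(Zn) = 0.4552 × 7.14 = 3.250 g
n(Zn) = 3.250 / 65.38 = 0.04971 mol; n(e⁻) = 2 × 0.04971 = 0.09942 mol
Q = 0.09942 × 96485 = 9593 C
t = 9593 / 7.26 = 1321 s = 22.0 min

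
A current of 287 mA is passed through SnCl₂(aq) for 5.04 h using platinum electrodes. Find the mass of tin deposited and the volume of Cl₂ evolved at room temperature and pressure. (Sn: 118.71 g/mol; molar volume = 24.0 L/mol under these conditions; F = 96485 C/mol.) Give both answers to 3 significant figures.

Q = 0.287 × 18144 = 5207 C; n(e⁻) = 5207 / 96485 = 0.05397 mol
Cathode: Sn²⁺ + 2e⁻ → Sn → n(Sn) = 0.05397/2 = 0.02699 mol → 3.20 g
Anode: 2Cl⁻ → Cl₂ + 2e⁻ → n(Cl₂) = 0.05397/2 = 0.02699 mol → 0.648 L

3.20 g Sn; 0.648 L Cl₂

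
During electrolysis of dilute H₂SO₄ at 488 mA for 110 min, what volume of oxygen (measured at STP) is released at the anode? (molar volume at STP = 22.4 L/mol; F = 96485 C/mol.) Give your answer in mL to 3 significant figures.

Q = 0.488 A × 6600 s = 3221 C
n(e⁻) = Q/F = 3221/96485 = 0.03338 mol
2H₂O → O₂ + 4H⁺ + 4e⁻, so n(O₂) = 0.03338 / 4 = 0.008345 mol
V = 0.008345 × 22.4 = 0.1869 L
= 187 mL

187 mL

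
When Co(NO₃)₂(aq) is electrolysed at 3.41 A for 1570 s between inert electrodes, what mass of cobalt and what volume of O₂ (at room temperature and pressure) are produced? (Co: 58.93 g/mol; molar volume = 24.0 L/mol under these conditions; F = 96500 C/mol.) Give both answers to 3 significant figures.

Q = 3.41 × 1570 = 5354 C; n(e⁻) = 5354 / 96500 = 0.05548 mol
Cathode: Co²⁺ + 2e⁻ → Co → n(Co) = 0.05548/2 = 0.02774 mol → 1.63 g
Anode: 2H₂O → O₂ + 4H⁺ + 4e⁻ → n(O₂) = 0.05548/4 = 0.01387 mol → 0.333 L

1.63 g Co; 0.333 L O₂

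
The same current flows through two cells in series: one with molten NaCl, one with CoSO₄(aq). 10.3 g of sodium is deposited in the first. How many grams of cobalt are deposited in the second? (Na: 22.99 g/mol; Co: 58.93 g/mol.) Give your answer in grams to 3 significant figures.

13.2 g

n(Na) = 10.3 / 22.99 = 0.4480 mol
Na⁺ + e⁻ → Na, so n(e⁻) = 0.4480 mol
Same current for the same time ⇒ same n(e⁻) = 0.4480 mol in both cells.
Co²⁺ + 2e⁻ → Co, so n(Co) = 0.4480 / 2 = 0.2240 mol
m(Co) = 0.2240 × 58.93 = 13.2 g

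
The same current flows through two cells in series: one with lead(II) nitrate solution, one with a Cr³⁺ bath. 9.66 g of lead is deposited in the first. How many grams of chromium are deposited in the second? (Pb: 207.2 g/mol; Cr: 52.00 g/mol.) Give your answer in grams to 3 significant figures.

1.62 g

n(Pb) = 9.66 / 207.2 = 0.04662 mol
Pb²⁺ + 2e⁻ → Pb, so n(e⁻) = 2 × 0.04662 = 0.09324 mol
Since the cells are in series, n(e⁻) in the Cr cell is also 0.09324 mol.
Cr³⁺ + 3e⁻ → Cr, so n(Cr) = 0.09324 / 3 = 0.03108 mol
m(Cr) = 0.03108 × 52.00 = 1.62 g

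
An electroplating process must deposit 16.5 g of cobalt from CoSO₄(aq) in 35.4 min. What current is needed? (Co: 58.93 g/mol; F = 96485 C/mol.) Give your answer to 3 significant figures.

25.4 A

n(Co) = 16.5 / 58.93 = 0.2800 mol
Co²⁺ + 2e⁻ → Co, so n(e⁻) = 2 × 0.2800 = 0.5600 mol
Q = 0.5600 × 96485 = 54030 C
I = Q / t = 54030 / 2124 s = 25.4 A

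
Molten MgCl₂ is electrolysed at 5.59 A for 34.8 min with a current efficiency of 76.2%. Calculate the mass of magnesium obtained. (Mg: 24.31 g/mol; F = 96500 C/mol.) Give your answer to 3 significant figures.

1.12 g

Q = 5.59 × 2088 = 11670 C
n(e⁻) = 11670 / 96500 = 0.1209 mol
Mg²⁺ + 2e⁻ → Mg, so theoretical m(Mg) = 0.06045 × 24.31 = 1.470 g
Actual mass = 76.2% × 1.470 = 1.12 g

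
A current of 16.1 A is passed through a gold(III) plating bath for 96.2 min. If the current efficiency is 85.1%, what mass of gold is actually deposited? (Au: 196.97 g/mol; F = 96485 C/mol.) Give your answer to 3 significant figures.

53.8 g

Q = 16.1 × 5772 = 92930 C
n(e⁻) = 92930 / 96485 = 0.9632 mol
Au³⁺ + 3e⁻ → Au, so theoretical m(Au) = 0.3211 × 196.97 = 63.25 g
Actual mass = 85.1% × 63.25 = 53.8 g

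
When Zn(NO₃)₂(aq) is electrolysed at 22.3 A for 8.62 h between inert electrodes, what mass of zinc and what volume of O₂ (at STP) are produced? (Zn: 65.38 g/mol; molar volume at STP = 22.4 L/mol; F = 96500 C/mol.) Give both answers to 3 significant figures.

Q = 22.3 × 31032 = 6.920×10^5 C; n(e⁻) = 6.920×10^5 / 96500 = 7.171 mol
Cathode: Zn²⁺ + 2e⁻ → Zn → n(Zn) = 7.171/2 = 3.586 mol → 234 g
Anode: 2H₂O → O₂ + 4H⁺ + 4e⁻ → n(O₂) = 7.171/4 = 1.793 mol → 40.2 L

234 g Zn; 40.2 L O₂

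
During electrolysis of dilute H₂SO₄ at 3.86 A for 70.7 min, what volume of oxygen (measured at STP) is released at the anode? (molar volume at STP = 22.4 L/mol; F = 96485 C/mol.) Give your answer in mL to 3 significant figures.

950 mL

Q = 3.86 A × 4242 s = 16370 C
Moles of electrons = 16370 / 96485 = 0.1697 mol
2H₂O → O₂ + 4H⁺ + 4e⁻, so n(O₂) = 0.1697 / 4 = 0.04243 mol
V = 0.04243 × 22.4 = 0.9504 L
= 950 mL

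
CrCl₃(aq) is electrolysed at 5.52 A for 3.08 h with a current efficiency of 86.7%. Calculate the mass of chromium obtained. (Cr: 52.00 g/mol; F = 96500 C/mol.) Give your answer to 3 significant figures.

Q = 5.52 × 11088 = 61210 C
n(e⁻) = 61210 / 96500 = 0.6343 mol
Cr³⁺ + 3e⁻ → Cr, so theoretical m(Cr) = 0.2114 × 52.00 = 10.99 g
Actual mass = 86.7% × 10.99 = 9.53 g

9.53 g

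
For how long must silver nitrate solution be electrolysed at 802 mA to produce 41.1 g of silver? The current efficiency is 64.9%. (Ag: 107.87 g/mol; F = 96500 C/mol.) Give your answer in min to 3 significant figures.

1180 min

n(Ag) = 41.1 / 107.87 = 0.3810 mol
Ag⁺ + e⁻ → Ag, so n(e⁻) = 0.3810 mol
Q = 0.3810 × 96500 / 0.649 = 56650 C
t = Q / I = 56650 / 0.802 = 70640 s = 1180 min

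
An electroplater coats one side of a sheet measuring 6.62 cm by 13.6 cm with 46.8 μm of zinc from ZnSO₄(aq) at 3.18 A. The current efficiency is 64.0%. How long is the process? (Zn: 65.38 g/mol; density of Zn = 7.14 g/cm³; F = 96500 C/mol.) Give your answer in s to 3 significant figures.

4360 s

Plated area = 6.62 × 13.6 = 90.03 cm²
Volume = 90.03 × 46.8×10⁻⁴ cm = 0.4213 cm³
m(Zn) = 0.4213 × 7.14 = 3.008 g
n(Zn) = 3.008 / 65.38 = 0.04601 mol; n(e⁻) = 2 × 0.04601 = 0.09202 mol
Q = 0.09202 × 96500 / 0.640 = 13870 C
t = 13870 / 3.18 = 4362 s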